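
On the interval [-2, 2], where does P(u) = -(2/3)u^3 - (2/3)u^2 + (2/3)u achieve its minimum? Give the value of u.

P'(u) = -2u^2 - (4/3)u + 2/3, which vanishes at u = -1 and u = 1/3.
Compare values at every candidate in [-2, 2]: P(-2) = 4/3, P(-1) = -2/3, P(1/3) = 10/81, P(2) = -20/3.
The minimum over the interval is -20/3, attained at u = 2.

2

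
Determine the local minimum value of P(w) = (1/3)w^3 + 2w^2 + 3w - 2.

-10/3

P'(w) = w^2 + 4w + 3. Setting P'(w) = 0 gives w ∈ {-3, -1}.
P''(w) = 2w + 4. P''(-3) = -2 < 0 ⇒ local maximum; P''(-1) = 2 > 0 ⇒ local minimum.
Thus P has its local minimum at w = -1, with value -10/3.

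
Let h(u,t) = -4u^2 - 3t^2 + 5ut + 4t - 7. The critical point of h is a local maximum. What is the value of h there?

∂h/∂u = -8u + 5t = 0 and ∂h/∂t = 5u - 6t + 4 = 0, so (u, t) = (20/23, 32/23).
The Hessian has h_{uu} = -8, h_{tt} = -6, h_{ut} = 5, giving D = 23 > 0 with h_{uu} < 0, so the point is a local maximum.
h(20/23, 32/23) = -97/23.

-97/23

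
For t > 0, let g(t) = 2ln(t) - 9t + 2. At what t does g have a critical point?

2/9

g'(t) = 2/t − 9 = 0 gives t = 2/9.
g''(t) = -2/t², which is negative for t > 0, so this is a local maximum.
g(2/9) = 2·ln(2/9) - 2 + 2 ≈ -3.0082.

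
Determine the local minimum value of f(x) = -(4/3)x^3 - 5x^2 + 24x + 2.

-266/3

f'(x) = -4x^2 - 10x + 24. Setting f'(x) = 0 gives x ∈ {-4, 3/2}.
f''(x) = -8x - 10. f''(-4) = 22 > 0 ⇒ local minimum; f''(3/2) = -22 < 0 ⇒ local maximum.
So the local minimum value is f(-4) = -266/3.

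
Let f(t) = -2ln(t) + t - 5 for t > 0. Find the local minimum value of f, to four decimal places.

f'(t) = -2/t + 1 = 0 gives t = 2.
f''(t) = 2/t², which is positive for t > 0, so this is a local minimum.
f(2) = -2·ln(2) + 2 - 5 ≈ -4.3863.

-4.3863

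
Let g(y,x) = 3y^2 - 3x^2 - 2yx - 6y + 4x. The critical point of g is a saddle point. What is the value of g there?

-27/10

∂g/∂y = 6y - 2x - 6 = 0 and ∂g/∂x = -2y - 6x + 4 = 0, so (y, x) = (11/10, 3/10).
The Hessian has g_{yy} = 6, g_{xx} = -6, g_{yx} = -2, giving D = -40 < 0, so the point is a saddle point.
g(11/10, 3/10) = -27/10.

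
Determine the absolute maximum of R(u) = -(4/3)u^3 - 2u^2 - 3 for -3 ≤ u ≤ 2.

Differentiating, R'(u) = -4u^2 - 4u; which vanishes at u = -1 and u = 0.
Evaluating at the critical points and endpoints: R(-3) = 15,  R(-1) = -11/3,  R(0) = -3,  R(2) = -65/3.
Hence the absolute maximum is 15 at u = -3.

15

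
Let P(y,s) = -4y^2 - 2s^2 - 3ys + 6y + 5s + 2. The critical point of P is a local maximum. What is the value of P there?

∂P/∂y = -8y - 3s + 6 = 0 and ∂P/∂s = -3y - 4s + 5 = 0, so (y, s) = (9/23, 22/23).
The Hessian has P_{yy} = -8, P_{ss} = -4, P_{ys} = -3, giving D = 23 > 0 with P_{yy} < 0, so the point is a local maximum.
P(9/23, 22/23) = 128/23.

128/23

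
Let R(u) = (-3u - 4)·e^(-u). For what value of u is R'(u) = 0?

-1/3

R'(u) = (-3)·e^(-u) + (-3u - 4)·(-1)·e^(-u) = (3u + 1)·e^(-u). Since e^(-u) > 0, the only critical point is u = -1/3.
R''(-1/3) has the same sign as 3 > 0, so this is a local minimum.
R(-1/3) = (-3)·e^(1/3) ≈ -4.1868.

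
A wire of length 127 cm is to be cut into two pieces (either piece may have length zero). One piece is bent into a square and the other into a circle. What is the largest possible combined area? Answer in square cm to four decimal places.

1283.5050

Let x be the length used for the square. Square side x/4; circle radius (127−x)/(2π).
A(x) = (x/4)² + π·((127−x)/(2π))² = x²/16 + (127−x)²/(4π) for 0 ≤ x ≤ 127. A'(x) = x/8 − (127−x)/(2π) = 0 gives x = 4·127/(π+4) ≈ 71.1326.
A'' > 0, so the interior critical point is a minimum; the maximum is at an endpoint. A(0) = 1283.5050 and A(127) = 1008.0625, so the largest area is 1283.5050.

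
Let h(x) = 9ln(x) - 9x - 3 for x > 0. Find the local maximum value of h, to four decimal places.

-12.0000

h'(x) = 9/x − 9 = 0 gives x = 1.
h''(x) = -9/x², which is negative for x > 0, so this is a local maximum.
h(1) = 9·ln(1) - 9 - 3 ≈ -12.0000.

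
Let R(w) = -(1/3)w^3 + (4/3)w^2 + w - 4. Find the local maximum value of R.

2

Critical points: R'(w) = -w^2 + (8/3)w + 1 vanishes at w = -1/3, 3.
Since R''(w) = -2w + 8/3, we get R''(-1/3) = 10/3 > 0 ⇒ local minimum; R''(3) = -10/3 < 0 ⇒ local maximum.
So the local maximum value is R(3) = 2.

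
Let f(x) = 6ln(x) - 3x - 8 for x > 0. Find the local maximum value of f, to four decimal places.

f'(x) = 6/x − 3 = 0 gives x = 2.
f''(x) = -6/x², which is negative for x > 0, so this is a local maximum.
f(2) = 6·ln(2) - 6 - 8 ≈ -9.8411.

-9.8411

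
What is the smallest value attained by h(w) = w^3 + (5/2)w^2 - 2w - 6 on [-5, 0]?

The derivative is 3w^2 + 5w - 2, whose only zero in [-5, 0] is w = -2.
Candidates: h(-5) = -117/2, h(-2) = 0, h(0) = -6.
Hence the absolute minimum is -117/2 at w = -5.

-117/2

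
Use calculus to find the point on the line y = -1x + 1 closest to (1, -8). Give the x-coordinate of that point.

Minimize D(x)^2 = (x - 1)^2 + (-x + 9)^2.
d/dx[D^2] = 2(x - 1) + 2·(-1)·(-x + 9) = 0 ⇒ x = 5.
Then y = -4 and the distance is √(32) ≈ 5.6569.

5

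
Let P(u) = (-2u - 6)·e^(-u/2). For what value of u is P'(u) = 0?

-1

Differentiating with the product rule gives P'(u) = (u + 1)·e^(-u/2). Since e^(-u/2) > 0, the only critical point is u = -1.
P''(-1) has the same sign as 1 > 0, so this is a local minimum.
P(-1) = (-4)·e^(1/2) ≈ -6.5949.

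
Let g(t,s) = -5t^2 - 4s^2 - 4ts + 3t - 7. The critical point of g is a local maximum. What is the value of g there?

∂g/∂t = -10t - 4s + 3 = 0 and ∂g/∂s = -4t - 8s = 0, so (t, s) = (3/8, -3/16).
The Hessian has g_{tt} = -10, g_{ss} = -8, g_{ts} = -4, giving D = 64 > 0 with g_{tt} < 0, so the point is a local maximum.
g(3/8, -3/16) = -103/16.

-103/16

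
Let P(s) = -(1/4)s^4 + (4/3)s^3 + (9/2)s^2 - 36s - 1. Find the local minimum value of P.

-211/4

P'(s) = -s^3 + 4s^2 + 9s - 36. Setting P'(s) = 0 gives s ∈ {-3, 3, 4}.
Since P''(s) = -3s^2 + 8s + 9, we get P''(-3) = -42 < 0 ⇒ local maximum; P''(3) = 6 > 0 ⇒ local minimum; P''(4) = -7 < 0 ⇒ local maximum.
The local minimum is P(3) = -211/4.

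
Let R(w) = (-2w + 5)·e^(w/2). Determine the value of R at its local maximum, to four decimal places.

5.1361

R'(w) = (-2)·e^(w/2) + (-2w + 5)·(1/2)·e^(w/2) = (-w + 1/2)·e^(w/2). Since e^(w/2) > 0, the only critical point is w = 1/2.
R''(1/2) has the same sign as -1 < 0, so this is a local maximum.
R(1/2) = (4)·e^(1/4) ≈ 5.1361.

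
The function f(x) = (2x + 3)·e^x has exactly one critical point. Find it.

Differentiating with the product rule gives f'(x) = (2x + 5)·e^x. Since e^x > 0, the only critical point is x = -5/2.
f''(-5/2) has the same sign as 2 > 0, so this is a local minimum.
f(-5/2) = (-2)·e^(-5/2) ≈ -0.1642.

-5/2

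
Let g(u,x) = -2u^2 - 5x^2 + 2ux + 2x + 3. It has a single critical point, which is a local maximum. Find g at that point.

29/9

∂g/∂u = -4u + 2x = 0 and ∂g/∂x = 2u - 10x + 2 = 0, so (u, x) = (1/9, 2/9).
The Hessian has g_{uu} = -4, g_{xx} = -10, g_{ux} = 2, giving D = 36 > 0 with g_{uu} < 0, so the point is a local maximum.
g(1/9, 2/9) = 29/9.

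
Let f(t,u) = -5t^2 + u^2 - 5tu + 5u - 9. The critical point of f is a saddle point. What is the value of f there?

-106/9

∂f/∂t = -10t - 5u = 0 and ∂f/∂u = -5t + 2u + 5 = 0, so (t, u) = (5/9, -10/9).
The Hessian has f_{tt} = -10, f_{uu} = 2, f_{tu} = -5, giving D = -45 < 0, so the point is a saddle point.
f(5/9, -10/9) = -106/9.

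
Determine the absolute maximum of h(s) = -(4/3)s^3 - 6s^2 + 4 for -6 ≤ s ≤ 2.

76

Differentiating, h'(s) = -4s^2 - 12s; which vanishes at s = -3 and s = 0.
Compare values at every candidate in [-6, 2]: h(-6) = 76; h(-3) = -14; h(0) = 4; h(2) = -92/3.
So the maximum is h(-6) = 76.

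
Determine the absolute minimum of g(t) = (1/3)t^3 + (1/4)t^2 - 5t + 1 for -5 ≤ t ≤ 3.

Differentiating, g'(t) = t^2 + (1/2)t - 5; which vanishes at t = -5/2 and t = 2.
Compare values at every candidate in [-5, 3]: g(-5) = -113/12; g(-5/2) = 473/48; g(2) = -16/3; g(3) = -11/4.
So the minimum is g(-5) = -113/12.

-113/12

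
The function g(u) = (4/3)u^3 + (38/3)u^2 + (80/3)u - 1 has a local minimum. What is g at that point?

-1393/81

g'(u) = 4u^2 + (76/3)u + 80/3. Setting g'(u) = 0 gives u ∈ {-5, -4/3}.
Since g''(u) = 8u + 76/3, we get g''(-5) = -44/3 < 0 ⇒ local maximum; g''(-4/3) = 44/3 > 0 ⇒ local minimum.
Thus g has its local minimum at u = -4/3, with value -1393/81.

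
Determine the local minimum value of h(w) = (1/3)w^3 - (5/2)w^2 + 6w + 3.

h'(w) = w^2 - 5w + 6. Setting h'(w) = 0 gives w ∈ {2, 3}.
Second-derivative test with h''(w) = 2w - 5: h''(2) = -1 < 0 ⇒ local maximum; h''(3) = 1 > 0 ⇒ local minimum.
Thus h has its local minimum at w = 3, with value 15/2.

15/2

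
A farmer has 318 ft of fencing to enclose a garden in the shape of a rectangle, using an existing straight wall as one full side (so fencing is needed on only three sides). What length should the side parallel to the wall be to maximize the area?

Let the sides perpendicular to the wall have length x and the parallel side y, so 2x + y = 318 and the area is A = xy = x(318 − 2x).
A'(x) = 318 − 4x = 0 gives x = 159/2, and A''(x) = −4 < 0 confirms a maximum.
Then y = 318 − 2·159/2 = 159 and A = 25281/2.

159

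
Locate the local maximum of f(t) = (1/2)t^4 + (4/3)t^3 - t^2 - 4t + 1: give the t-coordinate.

-1

f'(t) = 2t^3 + 4t^2 - 2t - 4 = 0 at t = -2, -1, 1.
Second-derivative test with f''(t) = 6t^2 + 8t - 2: f''(-2) = 6 > 0 ⇒ local minimum; f''(-1) = -4 < 0 ⇒ local maximum; f''(1) = 12 > 0 ⇒ local minimum.
So the local maximum value is f(-1) = 19/6.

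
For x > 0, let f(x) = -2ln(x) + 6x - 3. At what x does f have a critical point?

f'(x) = -2/x + 6 = 0 gives x = 1/3.
f''(x) = 2/x², which is positive for x > 0, so this is a local minimum.
f(1/3) = -2·ln(1/3) + 2 - 3 ≈ 1.1972.

1/3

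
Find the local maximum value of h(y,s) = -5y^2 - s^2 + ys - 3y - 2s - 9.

-136/19

∂h/∂y = -10y + s - 3 = 0 and ∂h/∂s = y - 2s - 2 = 0, so (y, s) = (-8/19, -23/19).
The Hessian has h_{yy} = -10, h_{ss} = -2, h_{ys} = 1, giving D = 19 > 0 with h_{yy} < 0, so the point is a local maximum.
h(-8/19, -23/19) = -136/19.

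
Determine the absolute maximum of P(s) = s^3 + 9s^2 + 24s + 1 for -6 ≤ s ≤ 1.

Differentiating, P'(s) = 3s^2 + 18s + 24; which vanishes at s = -4 and s = -2.
Evaluating at the critical points and endpoints: P(-6) = -35, P(-4) = -15, P(-2) = -19, P(1) = 35.
Hence the absolute maximum is 35 at s = 1.

35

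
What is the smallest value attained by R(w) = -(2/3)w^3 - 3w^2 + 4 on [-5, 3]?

Differentiating, R'(w) = -2w^2 - 6w; which vanishes at w = -3 and w = 0.
Compare values at every candidate in [-5, 3]: R(-5) = 37/3; R(-3) = -5; R(0) = 4; R(3) = -41.
So the minimum is R(3) = -41.

-41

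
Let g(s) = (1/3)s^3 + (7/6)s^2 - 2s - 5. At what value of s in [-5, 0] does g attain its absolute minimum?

Differentiating, g'(s) = s^2 + (7/3)s - 2; whose only zero in [-5, 0] is s = -3.
Evaluating at the critical points and endpoints: g(-5) = -15/2,  g(-3) = 5/2,  g(0) = -5.
The minimum over the interval is -15/2, attained at s = -5.

-5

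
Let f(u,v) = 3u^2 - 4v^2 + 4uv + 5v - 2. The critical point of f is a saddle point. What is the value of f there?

-53/64

∂f/∂u = 6u + 4v = 0 and ∂f/∂v = 4u - 8v + 5 = 0, so (u, v) = (-5/16, 15/32).
The Hessian has f_{uu} = 6, f_{vv} = -8, f_{uv} = 4, giving D = -64 < 0, so the point is a saddle point.
f(-5/16, 15/32) = -53/64.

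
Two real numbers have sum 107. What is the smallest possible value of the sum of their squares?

11449/2

With a + b = 107, a^2 + b^2 = a^2 + (107 − a)^2.
The derivative 2a − 2(107 − a) = 4a − 214 vanishes at a = 107/2; second derivative 4 > 0, a minimum.
The minimum is 2·(107/2)^2 = 11449/2.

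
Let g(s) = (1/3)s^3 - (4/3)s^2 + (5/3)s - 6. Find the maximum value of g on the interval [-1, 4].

g'(s) = s^2 - (8/3)s + 5/3, which vanishes at s = 1 and s = 5/3.
Evaluating at the critical points and endpoints: g(-1) = -28/3,  g(1) = -16/3,  g(5/3) = -436/81,  g(4) = 2/3.
So the maximum is g(4) = 2/3.

2/3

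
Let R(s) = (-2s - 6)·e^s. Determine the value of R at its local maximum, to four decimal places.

0.0366

By the product rule, R'(s) = (-2s - 8)·e^s. Since e^s > 0, the only critical point is s = -4.
R''(-4) has the same sign as -2 < 0, so this is a local maximum.
R(-4) = (2)·e^(-4) ≈ 0.0366.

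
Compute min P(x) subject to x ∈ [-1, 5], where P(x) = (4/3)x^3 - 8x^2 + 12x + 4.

P'(x) = 4x^2 - 16x + 12, which vanishes at x = 1 and x = 3.
Evaluating at the critical points and endpoints: P(-1) = -52/3,  P(1) = 28/3,  P(3) = 4,  P(5) = 92/3.
So the minimum is P(-1) = -52/3.

-52/3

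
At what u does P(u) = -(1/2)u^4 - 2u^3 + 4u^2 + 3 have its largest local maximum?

Critical points: P'(u) = -2u^3 - 6u^2 + 8u vanishes at u = -4, 0, 1.
Second-derivative test with P''(u) = -6u^2 - 12u + 8: P''(-4) = -40 < 0 ⇒ local maximum; P''(0) = 8 > 0 ⇒ local minimum; P''(1) = -10 < 0 ⇒ local maximum.
The largest local maximum is P(-4) = 67.

-4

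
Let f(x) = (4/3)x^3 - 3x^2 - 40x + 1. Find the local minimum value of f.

Critical points: f'(x) = 4x^2 - 6x - 40 vanishes at x = -5/2, 4.
f''(x) = 8x - 6. f''(-5/2) = -26 < 0 ⇒ local maximum; f''(4) = 26 > 0 ⇒ local minimum.
Thus f has its local minimum at x = 4, with value -365/3.

-365/3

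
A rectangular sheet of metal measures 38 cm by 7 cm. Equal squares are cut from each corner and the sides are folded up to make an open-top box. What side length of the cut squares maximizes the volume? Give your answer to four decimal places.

With cut size x, the volume is V(x) = x(38 − 2x)(7 − 2x) for 0 < x < 3.5.
V'(x) = 12x^2 − 180x + 266. Setting V'(x) = 0 gives x ≈ 1.6619 (the root in (0, 3.5)).
V''(x) = 24x − 180 is negative there, so this is the maximum; V ≈ 211.8534.

1.6619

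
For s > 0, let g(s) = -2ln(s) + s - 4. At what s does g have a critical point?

g'(s) = -2/s + 1 = 0 gives s = 2.
g''(s) = 2/s², which is positive for s > 0, so this is a local minimum.
g(2) = -2·ln(2) + 2 - 4 ≈ -3.3863.

2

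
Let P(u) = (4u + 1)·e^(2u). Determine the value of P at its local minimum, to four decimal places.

By the product rule, P'(u) = (8u + 6)·e^(2u). Since e^(2u) > 0, the only critical point is u = -3/4.
P''(-3/4) has the same sign as 8 > 0, so this is a local minimum.
P(-3/4) = (-2)·e^(-3/2) ≈ -0.4463.

-0.4463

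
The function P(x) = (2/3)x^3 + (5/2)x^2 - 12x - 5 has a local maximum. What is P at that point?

121/3

P'(x) = 2x^2 + 5x - 12 = 0 at x = -4, 3/2.
Since P''(x) = 4x + 5, we get P''(-4) = -11 < 0 ⇒ local maximum; P''(3/2) = 11 > 0 ⇒ local minimum.
So the local maximum value is P(-4) = 121/3.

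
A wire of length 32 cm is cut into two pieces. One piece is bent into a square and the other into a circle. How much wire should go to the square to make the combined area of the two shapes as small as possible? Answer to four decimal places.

Let x be the length used for the square. Square side x/4; circle radius (32−x)/(2π).
A(x) = (x/4)² + π·((32−x)/(2π))² = x²/16 + (32−x)²/(4π) for 0 ≤ x ≤ 32. A'(x) = x/8 − (32−x)/(2π) = 0 gives x = 4·32/(π+4) ≈ 17.9232.
A'' = 1/8 + 1/(2π) > 0, so this gives the minimum combined area; x ≈ 17.9232 cm to the square.

17.9232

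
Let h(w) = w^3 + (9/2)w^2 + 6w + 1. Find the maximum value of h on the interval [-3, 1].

25/2

h'(w) = 3w^2 + 9w + 6, which vanishes at w = -2 and w = -1.
Candidates: h(-3) = -7/2; h(-2) = -1; h(-1) = -3/2; h(1) = 25/2.
So the maximum is h(1) = 25/2.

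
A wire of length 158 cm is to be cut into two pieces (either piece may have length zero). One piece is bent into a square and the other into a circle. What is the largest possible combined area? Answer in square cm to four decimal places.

Let x be the length used for the square. Square side x/4; circle radius (158−x)/(2π).
A(x) = (x/4)² + π·((158−x)/(2π))² = x²/16 + (158−x)²/(4π) for 0 ≤ x ≤ 158. A'(x) = x/8 − (158−x)/(2π) = 0 gives x = 4·158/(π+4) ≈ 88.4957.
A'' > 0, so the interior critical point is a minimum; the maximum is at an endpoint. A(0) = 1986.5720 and A(158) = 1560.2500, so the largest area is 1986.5720.

1986.5720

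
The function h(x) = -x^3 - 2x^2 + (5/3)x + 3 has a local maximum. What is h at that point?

Critical points: h'(x) = -3x^2 - 4x + 5/3 vanishes at x = -5/3, 1/3.
Second-derivative test with h''(x) = -6x - 4: h''(-5/3) = 6 > 0 ⇒ local minimum; h''(1/3) = -6 < 0 ⇒ local maximum.
Thus h has its local maximum at x = 1/3, with value 89/27.

89/27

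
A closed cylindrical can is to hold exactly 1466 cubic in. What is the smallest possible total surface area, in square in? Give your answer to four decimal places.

714.3930

With radius r and height h, πr²h = 1466 so h = 1466/(πr²), and S(r) = 2πr² + 2πrh = 2πr² + 2·1466/r.
S'(r) = 4πr − 2·1466/r² = 0 ⇒ r³ = 1466/(2π), so r ≈ 6.1563 and h = 2r ≈ 12.3126.
S''(r) = 4π + 4·1466/r³ > 0, so this is the minimum; S ≈ 714.3930.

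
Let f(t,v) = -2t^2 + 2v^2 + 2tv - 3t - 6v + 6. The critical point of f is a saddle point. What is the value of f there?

3/2

∂f/∂t = -4t + 2v - 3 = 0 and ∂f/∂v = 2t + 4v - 6 = 0, so (t, v) = (0, 3/2).
The Hessian has f_{tt} = -4, f_{vv} = 4, f_{tv} = 2, giving D = -20 < 0, so the point is a saddle point.
f(0, 3/2) = 3/2.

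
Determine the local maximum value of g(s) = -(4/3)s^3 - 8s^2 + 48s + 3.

Critical points: g'(s) = -4s^2 - 16s + 48 vanishes at s = -6, 2.
Second-derivative test with g''(s) = -8s - 16: g''(-6) = 32 > 0 ⇒ local minimum; g''(2) = -32 < 0 ⇒ local maximum.
The local maximum is g(2) = 169/3.

169/3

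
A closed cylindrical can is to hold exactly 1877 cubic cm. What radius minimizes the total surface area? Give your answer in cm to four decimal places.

With radius r and height h, πr²h = 1877 so h = 1877/(πr²), and S(r) = 2πr² + 2πrh = 2πr² + 2·1877/r.
S'(r) = 4πr − 2·1877/r² = 0 ⇒ r³ = 1877/(2π), so r ≈ 6.6849 and h = 2r ≈ 13.3698.
S''(r) = 4π + 4·1877/r³ > 0, so this is the minimum; S ≈ 842.3464.

6.6849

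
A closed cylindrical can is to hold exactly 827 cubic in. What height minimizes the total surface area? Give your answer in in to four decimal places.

10.1735

With radius r and height h, πr²h = 827 so h = 827/(πr²), and S(r) = 2πr² + 2πrh = 2πr² + 2·827/r.
S'(r) = 4πr − 2·827/r² = 0 ⇒ r³ = 827/(2π), so r ≈ 5.0868 and h = 2r ≈ 10.1735.
S''(r) = 4π + 4·827/r³ > 0, so this is the minimum; S ≈ 487.7361.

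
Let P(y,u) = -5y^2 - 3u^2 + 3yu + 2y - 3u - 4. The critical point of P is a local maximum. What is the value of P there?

∂P/∂y = -10y + 3u + 2 = 0 and ∂P/∂u = 3y - 6u - 3 = 0, so (y, u) = (1/17, -8/17).
The Hessian has P_{yy} = -10, P_{uu} = -6, P_{yu} = 3, giving D = 51 > 0 with P_{yy} < 0, so the point is a local maximum.
P(1/17, -8/17) = -55/17.

-55/17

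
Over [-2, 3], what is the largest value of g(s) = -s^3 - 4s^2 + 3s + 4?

122/27

g'(s) = -3s^2 - 8s + 3, whose only zero in [-2, 3] is s = 1/3.
Evaluating at the critical points and endpoints: g(-2) = -10, g(1/3) = 122/27, g(3) = -50.
The maximum over the interval is 122/27, attained at s = 1/3.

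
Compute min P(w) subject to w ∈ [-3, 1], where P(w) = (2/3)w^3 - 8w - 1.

P'(w) = 2w^2 - 8, whose only zero in [-3, 1] is w = -2.
Candidates: P(-3) = 5; P(-2) = 29/3; P(1) = -25/3.
Hence the absolute minimum is -25/3 at w = 1.

-25/3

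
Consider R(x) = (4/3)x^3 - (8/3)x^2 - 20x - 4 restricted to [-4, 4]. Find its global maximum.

1276/81

R'(x) = 4x^2 - (16/3)x - 20, which vanishes at x = -5/3 and x = 3.
Evaluating at the critical points and endpoints: R(-4) = -52; R(-5/3) = 1276/81; R(3) = -52; R(4) = -124/3.
The maximum over the interval is 1276/81, attained at x = -5/3.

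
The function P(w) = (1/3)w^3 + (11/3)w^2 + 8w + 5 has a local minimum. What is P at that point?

5/81

P'(w) = w^2 + (22/3)w + 8. Setting P'(w) = 0 gives w ∈ {-6, -4/3}.
Second-derivative test with P''(w) = 2w + 22/3: P''(-6) = -14/3 < 0 ⇒ local maximum; P''(-4/3) = 14/3 > 0 ⇒ local minimum.
So the local minimum value is P(-4/3) = 5/81.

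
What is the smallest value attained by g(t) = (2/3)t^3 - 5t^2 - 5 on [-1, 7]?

Differentiating, g'(t) = 2t^2 - 10t; which vanishes at t = 0 and t = 5.
Compare values at every candidate in [-1, 7]: g(-1) = -32/3, g(0) = -5, g(5) = -140/3, g(7) = -64/3.
Hence the absolute minimum is -140/3 at t = 5.

-140/3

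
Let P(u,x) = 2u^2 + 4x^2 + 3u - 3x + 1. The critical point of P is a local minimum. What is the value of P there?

∂P/∂u = 4u + 3 = 0 and ∂P/∂x = 8x - 3 = 0, so (u, x) = (-3/4, 3/8).
The Hessian has P_{uu} = 4, P_{xx} = 8, P_{ux} = 0, giving D = 32 > 0 with P_{uu} > 0, so the point is a local minimum.
P(-3/4, 3/8) = -11/16.

-11/16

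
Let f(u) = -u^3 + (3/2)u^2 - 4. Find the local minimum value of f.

f'(u) = -3u^2 + 3u. Setting f'(u) = 0 gives u ∈ {0, 1}.
f''(u) = -6u + 3. f''(0) = 3 > 0 ⇒ local minimum; f''(1) = -3 < 0 ⇒ local maximum.
So the local minimum value is f(0) = -4.

-4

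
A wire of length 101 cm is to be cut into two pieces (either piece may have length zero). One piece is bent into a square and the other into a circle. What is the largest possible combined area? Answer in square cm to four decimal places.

811.7698

Let x be the length used for the square. Square side x/4; circle radius (101−x)/(2π).
A(x) = (x/4)² + π·((101−x)/(2π))² = x²/16 + (101−x)²/(4π) for 0 ≤ x ≤ 101. A'(x) = x/8 − (101−x)/(2π) = 0 gives x = 4·101/(π+4) ≈ 56.5700.
A'' > 0, so the interior critical point is a minimum; the maximum is at an endpoint. A(0) = 811.7698 and A(101) = 637.5625, so the largest area is 811.7698.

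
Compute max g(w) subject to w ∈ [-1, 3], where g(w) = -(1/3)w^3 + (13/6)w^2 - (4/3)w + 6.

25/2

g'(w) = -w^2 + (13/3)w - 4/3, whose only zero in [-1, 3] is w = 1/3.
Candidates: g(-1) = 59/6, g(1/3) = 937/162, g(3) = 25/2.
Hence the absolute maximum is 25/2 at w = 3.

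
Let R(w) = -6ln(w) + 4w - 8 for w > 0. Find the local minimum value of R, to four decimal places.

-4.4328

R'(w) = -6/w + 4 = 0 gives w = 3/2.
R''(w) = 6/w², which is positive for w > 0, so this is a local minimum.
R(3/2) = -6·ln(3/2) + 6 - 8 ≈ -4.4328.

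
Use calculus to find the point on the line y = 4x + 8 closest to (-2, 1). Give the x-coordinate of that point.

Minimize D(x)^2 = (x + 2)^2 + (4x + 7)^2.
d/dx[D^2] = 2(x + 2) + 2·4·(4x + 7) = 0 ⇒ x = -30/17.
Then y = 16/17 and the distance is √(1/17) ≈ 0.2425.

-30/17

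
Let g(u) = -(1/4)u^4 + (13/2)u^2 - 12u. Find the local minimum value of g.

-23/4

Critical points: g'(u) = -u^3 + 13u - 12 vanishes at u = -4, 1, 3.
Since g''(u) = -3u^2 + 13, we get g''(-4) = -35 < 0 ⇒ local maximum; g''(1) = 10 > 0 ⇒ local minimum; g''(3) = -14 < 0 ⇒ local maximum.
So the local minimum value is g(1) = -23/4.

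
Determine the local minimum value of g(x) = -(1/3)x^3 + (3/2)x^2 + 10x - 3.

Critical points: g'(x) = -x^2 + 3x + 10 vanishes at x = -2, 5.
g''(x) = -2x + 3. g''(-2) = 7 > 0 ⇒ local minimum; g''(5) = -7 < 0 ⇒ local maximum.
So the local minimum value is g(-2) = -43/3.

-43/3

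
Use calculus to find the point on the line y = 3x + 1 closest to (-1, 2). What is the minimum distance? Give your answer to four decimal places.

1.2649

Minimize D(x)^2 = (x + 1)^2 + (3x - 1)^2.
d/dx[D^2] = 2(x + 1) + 2·3·(3x - 1) = 0 ⇒ x = 1/5.
Then y = 8/5 and the distance is √(8/5) ≈ 1.2649.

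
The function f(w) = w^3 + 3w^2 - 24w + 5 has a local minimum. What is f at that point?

f'(w) = 3w^2 + 6w - 24 = 0 at w = -4, 2.
f''(w) = 6w + 6. f''(-4) = -18 < 0 ⇒ local maximum; f''(2) = 18 > 0 ⇒ local minimum.
The local minimum is f(2) = -23.

-23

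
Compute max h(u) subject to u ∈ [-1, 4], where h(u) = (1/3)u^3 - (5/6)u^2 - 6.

h'(u) = u^2 - (5/3)u, which vanishes at u = 0 and u = 5/3.
Candidates: h(-1) = -43/6; h(0) = -6; h(5/3) = -1097/162; h(4) = 2.
So the maximum is h(4) = 2.

2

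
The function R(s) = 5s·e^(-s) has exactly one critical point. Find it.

Differentiating with the product rule gives R'(s) = (-5s + 5)·e^(-s). Since e^(-s) > 0, the only critical point is s = 1.
R''(1) has the same sign as -5 < 0, so this is a local maximum.
R(1) = (5)·e^(-1) ≈ 1.8394.

1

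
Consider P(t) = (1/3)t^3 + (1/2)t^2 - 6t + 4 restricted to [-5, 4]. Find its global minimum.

The derivative is t^2 + t - 6, which vanishes at t = -3 and t = 2.
Compare values at every candidate in [-5, 4]: P(-5) = 29/6; P(-3) = 35/2; P(2) = -10/3; P(4) = 28/3.
Hence the absolute minimum is -10/3 at t = 2.

-10/3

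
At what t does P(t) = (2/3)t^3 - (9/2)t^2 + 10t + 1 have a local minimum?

5/2

P'(t) = 2t^2 - 9t + 10. Setting P'(t) = 0 gives t ∈ {2, 5/2}.
P''(t) = 4t - 9. P''(2) = -1 < 0 ⇒ local maximum; P''(5/2) = 1 > 0 ⇒ local minimum.
The local minimum is P(5/2) = 199/24.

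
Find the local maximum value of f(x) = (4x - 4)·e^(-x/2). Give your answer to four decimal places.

By the product rule, f'(x) = (-2x + 6)·e^(-x/2). Since e^(-x/2) > 0, the only critical point is x = 3.
f''(3) has the same sign as -2 < 0, so this is a local maximum.
f(3) = (8)·e^(-3/2) ≈ 1.7850.

1.7850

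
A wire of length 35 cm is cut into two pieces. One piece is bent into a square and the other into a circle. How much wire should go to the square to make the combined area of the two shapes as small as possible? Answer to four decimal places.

19.6035

Let x be the length used for the square. Square side x/4; circle radius (35−x)/(2π).
A(x) = (x/4)² + π·((35−x)/(2π))² = x²/16 + (35−x)²/(4π) for 0 ≤ x ≤ 35. A'(x) = x/8 − (35−x)/(2π) = 0 gives x = 4·35/(π+4) ≈ 19.6035.
A'' = 1/8 + 1/(2π) > 0, so this gives the minimum combined area; x ≈ 19.6035 cm to the square.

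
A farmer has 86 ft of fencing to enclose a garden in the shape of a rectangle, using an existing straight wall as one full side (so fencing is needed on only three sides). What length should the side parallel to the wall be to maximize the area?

Let the sides perpendicular to the wall have length x and the parallel side y, so 2x + y = 86 and the area is A = xy = x(86 − 2x).
A'(x) = 86 − 4x = 0 gives x = 43/2, and A''(x) = −4 < 0 confirms a maximum.
Then y = 86 − 2·43/2 = 43 and A = 1849/2.

43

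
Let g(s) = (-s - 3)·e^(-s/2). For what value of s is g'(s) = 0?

By the product rule, g'(s) = ((1/2)s + 1/2)·e^(-s/2). Since e^(-s/2) > 0, the only critical point is s = -1.
g''(-1) has the same sign as 1/2 > 0, so this is a local minimum.
g(-1) = (-2)·e^(1/2) ≈ -3.2974.

-1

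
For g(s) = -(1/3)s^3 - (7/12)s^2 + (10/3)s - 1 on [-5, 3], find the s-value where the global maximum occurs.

-5

The derivative is -s^2 - (7/6)s + 10/3, which vanishes at s = -5/2 and s = 4/3.
Compare values at every candidate in [-5, 3]: g(-5) = 113/12, g(-5/2) = -373/48, g(4/3) = 131/81, g(3) = -21/4.
So the maximum is g(-5) = 113/12.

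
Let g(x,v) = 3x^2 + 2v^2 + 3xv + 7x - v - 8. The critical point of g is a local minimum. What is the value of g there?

∂g/∂x = 6x + 3v + 7 = 0 and ∂g/∂v = 3x + 4v - 1 = 0, so (x, v) = (-31/15, 9/5).
The Hessian has g_{xx} = 6, g_{vv} = 4, g_{xv} = 3, giving D = 15 > 0 with g_{xx} > 0, so the point is a local minimum.
g(-31/15, 9/5) = -242/15.

-242/15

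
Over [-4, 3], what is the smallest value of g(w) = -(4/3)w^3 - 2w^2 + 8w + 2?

-28

g'(w) = -4w^2 - 4w + 8, which vanishes at w = -2 and w = 1.
Candidates: g(-4) = 70/3; g(-2) = -34/3; g(1) = 20/3; g(3) = -28.
The minimum over the interval is -28, attained at w = 3.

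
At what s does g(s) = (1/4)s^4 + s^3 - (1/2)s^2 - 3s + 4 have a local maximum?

-1

Critical points: g'(s) = s^3 + 3s^2 - s - 3 vanishes at s = -3, -1, 1.
g''(s) = 3s^2 + 6s - 1. g''(-3) = 8 > 0 ⇒ local minimum; g''(-1) = -4 < 0 ⇒ local maximum; g''(1) = 8 > 0 ⇒ local minimum.
Thus g has its local maximum at s = -1, with value 23/4.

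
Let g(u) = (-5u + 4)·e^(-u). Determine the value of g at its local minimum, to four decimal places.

Differentiating with the product rule gives g'(u) = (5u - 9)·e^(-u). Since e^(-u) > 0, the only critical point is u = 9/5.
g''(9/5) has the same sign as 5 > 0, so this is a local minimum.
g(9/5) = (-5)·e^(-9/5) ≈ -0.8265.

-0.8265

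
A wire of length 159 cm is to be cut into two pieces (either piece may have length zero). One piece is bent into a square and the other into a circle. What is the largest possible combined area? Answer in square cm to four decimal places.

Let x be the length used for the square. Square side x/4; circle radius (159−x)/(2π).
A(x) = (x/4)² + π·((159−x)/(2π))² = x²/16 + (159−x)²/(4π) for 0 ≤ x ≤ 159. A'(x) = x/8 − (159−x)/(2π) = 0 gives x = 4·159/(π+4) ≈ 89.0558.
A'' > 0, so the interior critical point is a minimum; the maximum is at an endpoint. A(0) = 2011.7981 and A(159) = 1580.0625, so the largest area is 2011.7981.

2011.7981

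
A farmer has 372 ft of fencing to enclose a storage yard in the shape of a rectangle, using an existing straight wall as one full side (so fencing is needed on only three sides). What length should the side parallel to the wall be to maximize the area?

186

Let the sides perpendicular to the wall have length x and the parallel side y, so 2x + y = 372 and the area is A = xy = x(372 − 2x).
A'(x) = 372 − 4x = 0 gives x = 93, and A''(x) = −4 < 0 confirms a maximum.
Then y = 372 − 2·93 = 186 and A = 17298.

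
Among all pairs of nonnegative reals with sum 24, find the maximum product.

144

With x + y = 24, the product is P(x) = x(24 − x).
P'(x) = 24 − 2x = 0 gives x = 12; P'' = −2 < 0, so this is the maximum.
P = 12·12 = 144.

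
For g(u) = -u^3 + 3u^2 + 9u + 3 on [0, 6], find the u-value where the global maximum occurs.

3

g'(u) = -3u^2 + 6u + 9, whose only zero in [0, 6] is u = 3.
Evaluating at the critical points and endpoints: g(0) = 3; g(3) = 30; g(6) = -51.
The maximum over the interval is 30, attained at u = 3.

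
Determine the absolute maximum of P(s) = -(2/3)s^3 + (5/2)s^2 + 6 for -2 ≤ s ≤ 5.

64/3

P'(s) = -2s^2 + 5s, which vanishes at s = 0 and s = 5/2.
Compare values at every candidate in [-2, 5]: P(-2) = 64/3; P(0) = 6; P(5/2) = 269/24; P(5) = -89/6.
Hence the absolute maximum is 64/3 at s = -2.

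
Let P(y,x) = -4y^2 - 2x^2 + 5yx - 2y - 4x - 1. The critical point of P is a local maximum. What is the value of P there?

∂P/∂y = -8y + 5x - 2 = 0 and ∂P/∂x = 5y - 4x - 4 = 0, so (y, x) = (-4, -6).
The Hessian has P_{yy} = -8, P_{xx} = -4, P_{yx} = 5, giving D = 7 > 0 with P_{yy} < 0, so the point is a local maximum.
P(-4, -6) = 15.

15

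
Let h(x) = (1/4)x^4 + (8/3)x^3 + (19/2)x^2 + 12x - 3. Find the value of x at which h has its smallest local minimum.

h'(x) = x^3 + 8x^2 + 19x + 12 = 0 at x = -4, -3, -1.
h''(x) = 3x^2 + 16x + 19. h''(-4) = 3 > 0 ⇒ local minimum; h''(-3) = -2 < 0 ⇒ local maximum; h''(-1) = 6 > 0 ⇒ local minimum.
So the smallest local minimum value is h(-1) = -95/12.

-1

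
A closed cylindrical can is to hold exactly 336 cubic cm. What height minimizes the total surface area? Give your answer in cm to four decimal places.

With radius r and height h, πr²h = 336 so h = 336/(πr²), and S(r) = 2πr² + 2πrh = 2πr² + 2·336/r.
S'(r) = 4πr − 2·336/r² = 0 ⇒ r³ = 336/(2π), so r ≈ 3.7675 and h = 2r ≈ 7.5350.
S''(r) = 4π + 4·336/r³ > 0, so this is the minimum; S ≈ 267.5515.

7.5350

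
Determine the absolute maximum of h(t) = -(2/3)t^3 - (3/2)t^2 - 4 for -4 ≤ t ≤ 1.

The derivative is -2t^2 - 3t, which vanishes at t = -3/2 and t = 0.
Evaluating at the critical points and endpoints: h(-4) = 44/3, h(-3/2) = -41/8, h(0) = -4, h(1) = -37/6.
Hence the absolute maximum is 44/3 at t = -4.

44/3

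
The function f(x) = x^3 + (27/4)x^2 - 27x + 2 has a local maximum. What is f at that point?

191

Critical points: f'(x) = 3x^2 + (27/2)x - 27 vanishes at x = -6, 3/2.
Second-derivative test with f''(x) = 6x + 27/2: f''(-6) = -45/2 < 0 ⇒ local maximum; f''(3/2) = 45/2 > 0 ⇒ local minimum.
Thus f has its local maximum at x = -6, with value 191.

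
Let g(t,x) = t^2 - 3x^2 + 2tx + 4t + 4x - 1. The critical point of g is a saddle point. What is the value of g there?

∂g/∂t = 2t + 2x + 4 = 0 and ∂g/∂x = 2t - 6x + 4 = 0, so (t, x) = (-2, 0).
The Hessian has g_{tt} = 2, g_{xx} = -6, g_{tx} = 2, giving D = -16 < 0, so the point is a saddle point.
g(-2, 0) = -5.

-5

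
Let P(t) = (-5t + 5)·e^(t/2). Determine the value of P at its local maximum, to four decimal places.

By the product rule, P'(t) = (-(5/2)t - 5/2)·e^(t/2). Since e^(t/2) > 0, the only critical point is t = -1.
P''(-1) has the same sign as -5/2 < 0, so this is a local maximum.
P(-1) = (10)·e^(-1/2) ≈ 6.0653.

6.0653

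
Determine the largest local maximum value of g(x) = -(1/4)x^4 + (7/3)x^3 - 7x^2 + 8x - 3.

7/3

g'(x) = -x^3 + 7x^2 - 14x + 8. Setting g'(x) = 0 gives x ∈ {1, 2, 4}.
Since g''(x) = -3x^2 + 14x - 14, we get g''(1) = -3 < 0 ⇒ local maximum; g''(2) = 2 > 0 ⇒ local minimum; g''(4) = -6 < 0 ⇒ local maximum.
So the largest local maximum value is g(4) = 7/3.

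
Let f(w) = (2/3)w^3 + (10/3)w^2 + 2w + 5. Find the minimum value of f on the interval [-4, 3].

379/81

Differentiating, f'(w) = 2w^2 + (20/3)w + 2; which vanishes at w = -3 and w = -1/3.
Candidates: f(-4) = 23/3, f(-3) = 11, f(-1/3) = 379/81, f(3) = 59.
The minimum over the interval is 379/81, attained at w = -1/3.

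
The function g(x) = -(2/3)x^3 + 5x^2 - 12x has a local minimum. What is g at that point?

g'(x) = -2x^2 + 10x - 12 = 0 at x = 2, 3.
g''(x) = -4x + 10. g''(2) = 2 > 0 ⇒ local minimum; g''(3) = -2 < 0 ⇒ local maximum.
The local minimum is g(2) = -28/3.

-28/3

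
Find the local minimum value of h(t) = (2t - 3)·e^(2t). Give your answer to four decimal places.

-7.3891

h'(t) = 2·e^(2t) + (2t - 3)·2·e^(2t) = (4t - 4)·e^(2t). Since e^(2t) > 0, the only critical point is t = 1.
h''(1) has the same sign as 4 > 0, so this is a local minimum.
h(1) = (-1)·e^(2) ≈ -7.3891.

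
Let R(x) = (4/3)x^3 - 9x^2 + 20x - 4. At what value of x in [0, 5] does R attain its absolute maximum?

5

R'(x) = 4x^2 - 18x + 20, which vanishes at x = 2 and x = 5/2.
Candidates: R(0) = -4,  R(2) = 32/3,  R(5/2) = 127/12,  R(5) = 113/3.
So the maximum is R(5) = 113/3.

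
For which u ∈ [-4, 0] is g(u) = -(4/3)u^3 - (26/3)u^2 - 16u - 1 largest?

Differentiating, g'(u) = -4u^2 - (52/3)u - 16; which vanishes at u = -3 and u = -4/3.
Candidates: g(-4) = 29/3; g(-3) = 5; g(-4/3) = 655/81; g(0) = -1.
Hence the absolute maximum is 29/3 at u = -4.

-4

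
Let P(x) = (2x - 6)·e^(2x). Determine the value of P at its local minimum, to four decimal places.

P'(x) = 2·e^(2x) + (2x - 6)·2·e^(2x) = (4x - 10)·e^(2x). Since e^(2x) > 0, the only critical point is x = 5/2.
P''(5/2) has the same sign as 4 > 0, so this is a local minimum.
P(5/2) = (-1)·e^(5) ≈ -148.4132.

-148.4132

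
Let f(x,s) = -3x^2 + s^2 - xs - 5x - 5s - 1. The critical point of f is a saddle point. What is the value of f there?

∂f/∂x = -6x - s - 5 = 0 and ∂f/∂s = -x + 2s - 5 = 0, so (x, s) = (-15/13, 25/13).
The Hessian has f_{xx} = -6, f_{ss} = 2, f_{xs} = -1, giving D = -13 < 0, so the point is a saddle point.
f(-15/13, 25/13) = -38/13.

-38/13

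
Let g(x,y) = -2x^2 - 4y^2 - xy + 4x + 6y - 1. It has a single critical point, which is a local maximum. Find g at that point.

81/31

∂g/∂x = -4x - y + 4 = 0 and ∂g/∂y = -x - 8y + 6 = 0, so (x, y) = (26/31, 20/31).
The Hessian has g_{xx} = -4, g_{yy} = -8, g_{xy} = -1, giving D = 31 > 0 with g_{xx} < 0, so the point is a local maximum.
g(26/31, 20/31) = 81/31.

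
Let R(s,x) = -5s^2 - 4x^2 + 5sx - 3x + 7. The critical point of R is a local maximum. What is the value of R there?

∂R/∂s = -10s + 5x = 0 and ∂R/∂x = 5s - 8x - 3 = 0, so (s, x) = (-3/11, -6/11).
The Hessian has R_{ss} = -10, R_{xx} = -8, R_{sx} = 5, giving D = 55 > 0 with R_{ss} < 0, so the point is a local maximum.
R(-3/11, -6/11) = 86/11.

86/11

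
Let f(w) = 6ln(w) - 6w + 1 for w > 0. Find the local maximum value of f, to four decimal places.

f'(w) = 6/w − 6 = 0 gives w = 1.
f''(w) = -6/w², which is negative for w > 0, so this is a local maximum.
f(1) = 6·ln(1) - 6 + 1 ≈ -5.0000.

-5.0000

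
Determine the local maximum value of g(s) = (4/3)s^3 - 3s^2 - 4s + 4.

g'(s) = 4s^2 - 6s - 4 = 0 at s = -1/2, 2.
Since g''(s) = 8s - 6, we get g''(-1/2) = -10 < 0 ⇒ local maximum; g''(2) = 10 > 0 ⇒ local minimum.
The local maximum is g(-1/2) = 61/12.

61/12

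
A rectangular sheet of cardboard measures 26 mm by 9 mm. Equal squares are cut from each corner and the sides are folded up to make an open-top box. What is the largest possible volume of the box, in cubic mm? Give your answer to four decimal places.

With cut size x, the volume is V(x) = x(26 − 2x)(9 − 2x) for 0 < x < 4.5.
V'(x) = 12x^2 − 140x + 234. Setting V'(x) = 0 gives x ≈ 2.0218 (the root in (0, 4.5)).
V''(x) = 24x − 140 is negative there, so this is the maximum; V ≈ 220.0218.

220.0218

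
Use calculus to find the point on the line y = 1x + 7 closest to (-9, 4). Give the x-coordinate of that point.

-6

Minimize D(x)^2 = (x + 9)^2 + (x + 3)^2.
d/dx[D^2] = 2(x + 9) + 2·1·(x + 3) = 0 ⇒ x = -6.
Then y = 1 and the distance is √(18) ≈ 4.2426.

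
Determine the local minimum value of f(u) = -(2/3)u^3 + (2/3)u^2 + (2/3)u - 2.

f'(u) = -2u^2 + (4/3)u + 2/3 = 0 at u = -1/3, 1.
f''(u) = -4u + 4/3. f''(-1/3) = 8/3 > 0 ⇒ local minimum; f''(1) = -8/3 < 0 ⇒ local maximum.
So the local minimum value is f(-1/3) = -172/81.

-172/81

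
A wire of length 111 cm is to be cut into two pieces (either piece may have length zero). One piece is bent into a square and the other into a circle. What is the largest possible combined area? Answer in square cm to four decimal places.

Let x be the length used for the square. Square side x/4; circle radius (111−x)/(2π).
A(x) = (x/4)² + π·((111−x)/(2π))² = x²/16 + (111−x)²/(4π) for 0 ≤ x ≤ 111. A'(x) = x/8 − (111−x)/(2π) = 0 gives x = 4·111/(π+4) ≈ 62.1710.
A'' > 0, so the interior critical point is a minimum; the maximum is at an endpoint. A(0) = 980.4740 and A(111) = 770.0625, so the largest area is 980.4740.

980.4740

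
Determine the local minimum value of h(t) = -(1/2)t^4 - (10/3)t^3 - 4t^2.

-7/6

Critical points: h'(t) = -2t^3 - 10t^2 - 8t vanishes at t = -4, -1, 0.
h''(t) = -6t^2 - 20t - 8. h''(-4) = -24 < 0 ⇒ local maximum; h''(-1) = 6 > 0 ⇒ local minimum; h''(0) = -8 < 0 ⇒ local maximum.
So the local minimum value is h(-1) = -7/6.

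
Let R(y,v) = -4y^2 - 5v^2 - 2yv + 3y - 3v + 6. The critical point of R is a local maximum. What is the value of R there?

555/76

∂R/∂y = -8y - 2v + 3 = 0 and ∂R/∂v = -2y - 10v - 3 = 0, so (y, v) = (9/19, -15/38).
The Hessian has R_{yy} = -8, R_{vv} = -10, R_{yv} = -2, giving D = 76 > 0 with R_{yy} < 0, so the point is a local maximum.
R(9/19, -15/38) = 555/76.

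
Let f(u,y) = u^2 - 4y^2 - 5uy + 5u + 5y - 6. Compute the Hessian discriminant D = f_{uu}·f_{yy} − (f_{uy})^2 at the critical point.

-41

∂f/∂u = 2u - 5y + 5 = 0 and ∂f/∂y = -5u - 8y + 5 = 0, so (u, y) = (-15/41, 35/41).
The Hessian has f_{uu} = 2, f_{yy} = -8, f_{uy} = -5, giving D = -41 < 0, so the point is a saddle point.
D = (2)·(-8) − (-5)^2 = -41.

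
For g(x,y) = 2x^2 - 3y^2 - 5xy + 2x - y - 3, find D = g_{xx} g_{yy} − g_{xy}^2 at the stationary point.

∂g/∂x = 4x - 5y + 2 = 0 and ∂g/∂y = -5x - 6y - 1 = 0, so (x, y) = (-17/49, 6/49).
The Hessian has g_{xx} = 4, g_{yy} = -6, g_{xy} = -5, giving D = -49 < 0, so the point is a saddle point.
D = (4)·(-6) − (-5)^2 = -49.

-49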